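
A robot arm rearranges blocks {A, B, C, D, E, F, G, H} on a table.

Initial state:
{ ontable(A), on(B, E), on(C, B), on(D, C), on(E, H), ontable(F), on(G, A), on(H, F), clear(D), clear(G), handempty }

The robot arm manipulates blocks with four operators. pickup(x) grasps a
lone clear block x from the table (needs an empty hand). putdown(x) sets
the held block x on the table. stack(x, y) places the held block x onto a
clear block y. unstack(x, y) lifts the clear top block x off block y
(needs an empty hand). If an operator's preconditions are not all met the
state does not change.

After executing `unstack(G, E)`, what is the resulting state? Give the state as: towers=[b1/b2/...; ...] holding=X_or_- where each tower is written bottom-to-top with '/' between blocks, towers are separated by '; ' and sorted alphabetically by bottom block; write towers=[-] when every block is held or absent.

before: towers=[A/G; F/H/E/B/C/D] holding=-
pre[unstack(G, E)]: on(G,E) ✗, clear(G) ✓, handempty ✓
on(G,E) unmet → unstack(G, E) is a no-op
after:  towers=[A/G; F/H/E/B/C/D] holding=-

towers=[A/G; F/H/E/B/C/D] holding=-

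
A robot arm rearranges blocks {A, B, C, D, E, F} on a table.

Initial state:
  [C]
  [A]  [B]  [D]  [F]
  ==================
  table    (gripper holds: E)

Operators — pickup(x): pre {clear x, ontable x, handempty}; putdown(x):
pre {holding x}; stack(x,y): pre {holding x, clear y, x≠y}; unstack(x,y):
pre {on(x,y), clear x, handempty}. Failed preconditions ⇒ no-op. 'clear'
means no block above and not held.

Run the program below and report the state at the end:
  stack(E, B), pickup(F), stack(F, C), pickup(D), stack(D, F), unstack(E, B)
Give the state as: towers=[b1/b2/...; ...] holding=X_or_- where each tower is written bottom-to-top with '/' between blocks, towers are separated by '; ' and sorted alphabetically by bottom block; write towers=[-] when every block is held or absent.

step 1 (stack(E, B)): towers=[A/C; B/E; D; F] holding=-
step 2 (pickup(F)): towers=[A/C; B/E; D] holding=F
step 3 (stack(F, C)): towers=[A/C/F; B/E; D] holding=-
step 4 (pickup(D)): towers=[A/C/F; B/E] holding=D
step 5 (stack(D, F)): towers=[A/C/F/D; B/E] holding=-
step 6 (unstack(E, B)): towers=[A/C/F/D; B] holding=E

towers=[A/C/F/D; B] holding=E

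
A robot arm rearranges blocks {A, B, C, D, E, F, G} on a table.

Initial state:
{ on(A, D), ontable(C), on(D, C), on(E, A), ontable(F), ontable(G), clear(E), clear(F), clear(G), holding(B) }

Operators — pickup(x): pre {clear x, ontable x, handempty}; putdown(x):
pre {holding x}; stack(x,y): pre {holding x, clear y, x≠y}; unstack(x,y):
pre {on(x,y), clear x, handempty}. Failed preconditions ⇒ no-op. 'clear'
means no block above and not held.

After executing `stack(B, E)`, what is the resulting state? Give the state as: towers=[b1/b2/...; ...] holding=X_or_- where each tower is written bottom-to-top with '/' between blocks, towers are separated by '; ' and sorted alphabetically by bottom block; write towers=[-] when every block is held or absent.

towers=[C/D/A/E/B; F; G] holding=-

before: towers=[C/D/A/E; F; G] holding=B
pre[stack(B, E)]: holding(B) ok, clear(E) ok, B≠E ok
all met → apply stack(B, E)
after:  towers=[C/D/A/E/B; F; G] holding=-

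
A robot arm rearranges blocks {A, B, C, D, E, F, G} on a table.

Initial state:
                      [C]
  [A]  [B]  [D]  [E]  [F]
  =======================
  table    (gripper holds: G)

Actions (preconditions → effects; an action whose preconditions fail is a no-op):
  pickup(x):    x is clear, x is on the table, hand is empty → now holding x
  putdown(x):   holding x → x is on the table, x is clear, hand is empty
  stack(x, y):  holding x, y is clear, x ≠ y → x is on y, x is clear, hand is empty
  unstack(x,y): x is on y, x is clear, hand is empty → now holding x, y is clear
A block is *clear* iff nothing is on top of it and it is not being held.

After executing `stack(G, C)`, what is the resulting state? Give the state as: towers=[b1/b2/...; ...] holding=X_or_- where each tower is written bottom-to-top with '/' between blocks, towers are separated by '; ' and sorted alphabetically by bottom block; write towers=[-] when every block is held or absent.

towers=[A; B; D; E; F/C/G] holding=-

before: towers=[A; B; D; E; F/C] holding=G
pre[stack(G, C)]: holding(G) ✓, clear(C) ✓, G≠C ✓
all met → apply stack(G, C)
after:  towers=[A; B; D; E; F/C/G] holding=-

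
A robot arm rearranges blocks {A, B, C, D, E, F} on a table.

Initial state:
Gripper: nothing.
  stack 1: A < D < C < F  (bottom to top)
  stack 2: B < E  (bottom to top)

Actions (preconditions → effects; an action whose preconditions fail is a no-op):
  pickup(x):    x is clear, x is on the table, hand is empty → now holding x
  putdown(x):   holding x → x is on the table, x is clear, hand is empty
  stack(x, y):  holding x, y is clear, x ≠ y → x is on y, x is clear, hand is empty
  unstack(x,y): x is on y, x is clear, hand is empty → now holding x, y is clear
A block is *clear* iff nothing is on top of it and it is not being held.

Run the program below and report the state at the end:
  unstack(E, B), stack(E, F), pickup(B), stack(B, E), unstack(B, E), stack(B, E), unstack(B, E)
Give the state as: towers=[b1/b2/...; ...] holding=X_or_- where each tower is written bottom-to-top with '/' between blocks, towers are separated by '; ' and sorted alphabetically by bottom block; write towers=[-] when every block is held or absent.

towers=[A/D/C/F/E] holding=B

step 1 (unstack(E, B)): towers=[A/D/C/F; B] holding=E
step 2 (stack(E, F)): towers=[A/D/C/F/E; B] holding=-
step 3 (pickup(B)): towers=[A/D/C/F/E] holding=B
step 4 (stack(B, E)): towers=[A/D/C/F/E/B] holding=-
step 5 (unstack(B, E)): towers=[A/D/C/F/E] holding=B
step 6 (stack(B, E)): towers=[A/D/C/F/E/B] holding=-
step 7 (unstack(B, E)): towers=[A/D/C/F/E] holding=B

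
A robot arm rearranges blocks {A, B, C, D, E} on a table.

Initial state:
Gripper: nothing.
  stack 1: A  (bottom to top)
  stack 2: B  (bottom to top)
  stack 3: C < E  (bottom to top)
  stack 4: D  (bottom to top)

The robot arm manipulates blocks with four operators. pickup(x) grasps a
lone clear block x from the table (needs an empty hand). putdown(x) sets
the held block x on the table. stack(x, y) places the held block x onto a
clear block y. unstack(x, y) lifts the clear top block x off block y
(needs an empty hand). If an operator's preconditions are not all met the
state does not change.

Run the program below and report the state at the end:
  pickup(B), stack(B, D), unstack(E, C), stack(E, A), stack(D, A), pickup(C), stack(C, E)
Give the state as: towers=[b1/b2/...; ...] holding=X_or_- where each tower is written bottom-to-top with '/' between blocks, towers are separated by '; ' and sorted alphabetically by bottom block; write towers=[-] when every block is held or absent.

towers=[A/E/C; D/B] holding=-

step 1 (pickup(B)): towers=[A; C/E; D] holding=B
step 2 (stack(B, D)): towers=[A; C/E; D/B] holding=-
step 3 (unstack(E, C)): towers=[A; C; D/B] holding=E
step 4 (stack(E, A)): towers=[A/E; C; D/B] holding=-
step 5 (stack(D, A)) [no-op]: towers=[A/E; C; D/B] holding=-
step 6 (pickup(C)): towers=[A/E; D/B] holding=C
step 7 (stack(C, E)): towers=[A/E/C; D/B] holding=-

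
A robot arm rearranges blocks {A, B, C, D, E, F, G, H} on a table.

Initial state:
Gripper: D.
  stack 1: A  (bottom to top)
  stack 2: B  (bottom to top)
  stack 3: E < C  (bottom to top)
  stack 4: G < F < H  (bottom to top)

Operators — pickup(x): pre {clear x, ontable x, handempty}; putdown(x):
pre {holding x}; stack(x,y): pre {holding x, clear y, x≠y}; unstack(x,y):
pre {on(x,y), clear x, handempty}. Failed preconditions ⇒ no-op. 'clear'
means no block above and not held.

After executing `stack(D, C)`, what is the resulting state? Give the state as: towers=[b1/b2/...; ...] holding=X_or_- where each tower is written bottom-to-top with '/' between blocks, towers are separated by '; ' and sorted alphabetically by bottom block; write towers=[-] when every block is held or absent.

towers=[A; B; E/C/D; G/F/H] holding=-

before: towers=[A; B; E/C; G/F/H] holding=D
pre[stack(D, C)]: holding(D) yes, clear(C) yes, D≠C yes
all met → apply stack(D, C)
after:  towers=[A; B; E/C/D; G/F/H] holding=-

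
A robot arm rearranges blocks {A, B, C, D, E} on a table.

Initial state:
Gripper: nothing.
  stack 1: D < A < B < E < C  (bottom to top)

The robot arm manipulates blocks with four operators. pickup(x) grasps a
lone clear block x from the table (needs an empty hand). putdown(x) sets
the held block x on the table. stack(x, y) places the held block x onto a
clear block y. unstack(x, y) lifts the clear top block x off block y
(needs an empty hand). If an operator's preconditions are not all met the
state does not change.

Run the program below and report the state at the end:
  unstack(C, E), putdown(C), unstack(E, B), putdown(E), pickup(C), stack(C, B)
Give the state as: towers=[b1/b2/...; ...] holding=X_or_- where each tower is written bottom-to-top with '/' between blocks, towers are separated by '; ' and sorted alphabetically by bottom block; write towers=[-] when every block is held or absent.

step 1 (unstack(C, E)): towers=[D/A/B/E] holding=C
step 2 (putdown(C)): towers=[C; D/A/B/E] holding=-
step 3 (unstack(E, B)): towers=[C; D/A/B] holding=E
step 4 (putdown(E)): towers=[C; D/A/B; E] holding=-
step 5 (pickup(C)): towers=[D/A/B; E] holding=C
step 6 (stack(C, B)): towers=[D/A/B/C; E] holding=-

towers=[D/A/B/C; E] holding=-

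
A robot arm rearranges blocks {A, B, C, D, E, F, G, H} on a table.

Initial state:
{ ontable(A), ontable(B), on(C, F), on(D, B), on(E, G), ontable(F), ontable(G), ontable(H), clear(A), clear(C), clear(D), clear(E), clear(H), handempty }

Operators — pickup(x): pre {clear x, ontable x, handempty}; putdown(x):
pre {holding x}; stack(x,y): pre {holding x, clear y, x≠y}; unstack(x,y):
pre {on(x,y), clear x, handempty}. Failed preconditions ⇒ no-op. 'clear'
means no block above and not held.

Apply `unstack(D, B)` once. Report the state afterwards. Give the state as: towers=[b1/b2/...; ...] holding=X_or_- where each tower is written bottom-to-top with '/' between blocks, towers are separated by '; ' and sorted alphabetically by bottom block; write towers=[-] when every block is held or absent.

before: towers=[A; B/D; F/C; G/E; H] holding=-
pre[unstack(D, B)]: on(D,B) ✓, clear(D) ✓, handempty ✓
all met → apply unstack(D, B)
after:  towers=[A; B; F/C; G/E; H] holding=D

towers=[A; B; F/C; G/E; H] holding=D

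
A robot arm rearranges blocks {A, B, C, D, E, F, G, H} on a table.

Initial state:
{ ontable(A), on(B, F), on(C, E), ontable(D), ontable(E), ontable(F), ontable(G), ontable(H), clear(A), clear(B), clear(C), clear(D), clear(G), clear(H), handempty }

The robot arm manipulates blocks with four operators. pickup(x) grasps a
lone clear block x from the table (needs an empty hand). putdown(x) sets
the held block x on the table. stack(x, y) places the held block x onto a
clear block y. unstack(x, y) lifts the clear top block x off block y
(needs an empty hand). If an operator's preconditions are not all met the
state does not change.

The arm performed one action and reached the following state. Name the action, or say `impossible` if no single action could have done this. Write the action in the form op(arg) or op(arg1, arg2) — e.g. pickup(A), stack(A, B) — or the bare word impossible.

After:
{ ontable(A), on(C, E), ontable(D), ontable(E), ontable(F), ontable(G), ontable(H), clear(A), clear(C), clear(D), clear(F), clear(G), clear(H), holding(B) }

target: towers=[A; D; E/C; F; G; H] holding=B
         pickup(G) → towers=[A; D; E/C; F/B; H] holding=G
         pickup(A) → towers=[D; E/C; F/B; G; H] holding=A
         pickup(H) → towers=[A; D; E/C; F/B; G] holding=H
     unstack(B, F) → towers=[A; D; E/C; F; G; H] holding=B  ← match
         pickup(D) → towers=[A; E/C; F/B; G; H] holding=D
     unstack(C, E) → towers=[A; D; E; F/B; G; H] holding=C

unstack(B, F)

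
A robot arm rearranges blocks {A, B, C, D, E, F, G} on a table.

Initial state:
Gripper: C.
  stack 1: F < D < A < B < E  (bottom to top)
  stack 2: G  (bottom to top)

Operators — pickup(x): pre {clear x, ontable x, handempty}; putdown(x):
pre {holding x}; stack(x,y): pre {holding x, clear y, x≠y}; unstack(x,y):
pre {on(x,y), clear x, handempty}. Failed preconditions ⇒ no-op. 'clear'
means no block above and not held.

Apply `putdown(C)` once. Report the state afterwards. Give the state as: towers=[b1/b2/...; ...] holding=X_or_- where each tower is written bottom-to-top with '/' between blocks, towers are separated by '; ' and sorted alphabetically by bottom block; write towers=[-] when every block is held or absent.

towers=[C; F/D/A/B/E; G] holding=-

before: towers=[F/D/A/B/E; G] holding=C
pre[putdown(C)]: holding(C) ok
all met → apply putdown(C)
after:  towers=[C; F/D/A/B/E; G] holding=-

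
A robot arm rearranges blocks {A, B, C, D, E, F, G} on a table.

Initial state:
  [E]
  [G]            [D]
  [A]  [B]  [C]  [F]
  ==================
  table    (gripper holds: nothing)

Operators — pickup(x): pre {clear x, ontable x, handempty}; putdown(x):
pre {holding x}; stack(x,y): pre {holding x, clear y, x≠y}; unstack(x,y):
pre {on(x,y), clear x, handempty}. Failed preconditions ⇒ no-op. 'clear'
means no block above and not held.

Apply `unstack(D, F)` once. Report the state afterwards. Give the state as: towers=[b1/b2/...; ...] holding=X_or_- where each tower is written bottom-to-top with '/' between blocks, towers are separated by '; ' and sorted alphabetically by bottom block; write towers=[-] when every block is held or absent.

towers=[A/G/E; B; C; F] holding=D

before: towers=[A/G/E; B; C; F/D] holding=-
pre[unstack(D, F)]: on(D,F) ✓, clear(D) ✓, handempty ✓
all met → apply unstack(D, F)
after:  towers=[A/G/E; B; C; F] holding=D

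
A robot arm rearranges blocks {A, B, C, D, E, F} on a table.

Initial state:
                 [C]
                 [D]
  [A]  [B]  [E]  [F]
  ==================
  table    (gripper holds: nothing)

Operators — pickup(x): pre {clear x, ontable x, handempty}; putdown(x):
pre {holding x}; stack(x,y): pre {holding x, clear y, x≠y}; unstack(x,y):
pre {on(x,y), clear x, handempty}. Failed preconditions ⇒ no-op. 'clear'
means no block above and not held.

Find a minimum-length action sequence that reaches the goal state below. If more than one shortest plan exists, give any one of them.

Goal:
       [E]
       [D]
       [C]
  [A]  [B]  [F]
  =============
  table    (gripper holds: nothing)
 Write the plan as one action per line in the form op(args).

step 1 (unstack(C, D)): towers=[A; B; E; F/D] holding=C
step 2 (stack(C, B)): towers=[A; B/C; E; F/D] holding=-
step 3 (unstack(D, F)): towers=[A; B/C; E; F] holding=D
step 4 (stack(D, C)): towers=[A; B/C/D; E; F] holding=-
step 5 (pickup(E)): towers=[A; B/C/D; F] holding=E
step 6 (stack(E, D)): towers=[A; B/C/D/E; F] holding=-
goal check: towers=[A; B/C/D/E; F] holding=- — reached (length 6, optimal by BFS)

unstack(C, D)
stack(C, B)
unstack(D, F)
stack(D, C)
pickup(E)
stack(E, D)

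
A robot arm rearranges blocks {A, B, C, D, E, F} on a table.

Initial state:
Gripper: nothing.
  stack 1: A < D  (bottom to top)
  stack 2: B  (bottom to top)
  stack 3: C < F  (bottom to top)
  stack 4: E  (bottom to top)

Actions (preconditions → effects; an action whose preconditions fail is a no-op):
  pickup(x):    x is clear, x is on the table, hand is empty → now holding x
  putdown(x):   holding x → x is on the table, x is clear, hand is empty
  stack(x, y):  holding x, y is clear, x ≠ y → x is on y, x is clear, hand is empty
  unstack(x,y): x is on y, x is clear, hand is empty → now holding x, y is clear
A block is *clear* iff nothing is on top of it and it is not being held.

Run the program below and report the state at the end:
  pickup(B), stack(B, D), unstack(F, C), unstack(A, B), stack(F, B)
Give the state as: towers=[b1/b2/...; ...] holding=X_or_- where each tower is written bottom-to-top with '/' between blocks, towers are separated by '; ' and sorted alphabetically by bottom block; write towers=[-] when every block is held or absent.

step 1 (pickup(B)): towers=[A/D; C/F; E] holding=B
step 2 (stack(B, D)): towers=[A/D/B; C/F; E] holding=-
step 3 (unstack(F, C)): towers=[A/D/B; C; E] holding=F
step 4 (unstack(A, B)) [no-op]: towers=[A/D/B; C; E] holding=F
step 5 (stack(F, B)): towers=[A/D/B/F; C; E] holding=-

towers=[A/D/B/F; C; E] holding=-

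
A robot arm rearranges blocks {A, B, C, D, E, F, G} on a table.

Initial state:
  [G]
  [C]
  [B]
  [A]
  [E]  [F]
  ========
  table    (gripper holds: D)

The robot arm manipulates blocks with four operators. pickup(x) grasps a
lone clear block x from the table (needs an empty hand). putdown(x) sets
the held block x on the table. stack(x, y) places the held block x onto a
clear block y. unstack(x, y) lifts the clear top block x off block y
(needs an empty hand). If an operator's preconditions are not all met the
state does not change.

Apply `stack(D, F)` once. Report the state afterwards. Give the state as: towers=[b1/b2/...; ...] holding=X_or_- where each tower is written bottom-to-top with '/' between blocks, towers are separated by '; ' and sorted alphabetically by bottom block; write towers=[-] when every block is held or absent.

towers=[E/A/B/C/G; F/D] holding=-

before: towers=[E/A/B/C/G; F] holding=D
pre[stack(D, F)]: holding(D) yes, clear(F) yes, D≠F yes
all met → apply stack(D, F)
after:  towers=[E/A/B/C/G; F/D] holding=-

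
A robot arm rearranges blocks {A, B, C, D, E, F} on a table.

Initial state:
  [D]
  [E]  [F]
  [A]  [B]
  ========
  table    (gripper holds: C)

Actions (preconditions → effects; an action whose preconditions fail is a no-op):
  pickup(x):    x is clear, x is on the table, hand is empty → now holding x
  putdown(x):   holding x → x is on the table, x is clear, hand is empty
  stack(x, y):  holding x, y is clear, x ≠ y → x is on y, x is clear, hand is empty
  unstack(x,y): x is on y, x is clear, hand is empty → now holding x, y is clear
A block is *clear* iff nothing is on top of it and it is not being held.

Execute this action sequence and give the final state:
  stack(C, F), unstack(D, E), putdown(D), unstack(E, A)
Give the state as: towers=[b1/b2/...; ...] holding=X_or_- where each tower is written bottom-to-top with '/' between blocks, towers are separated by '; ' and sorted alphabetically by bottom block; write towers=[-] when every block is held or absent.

towers=[A; B/F/C; D] holding=E

step 1 (stack(C, F)): towers=[A/E/D; B/F/C] holding=-
step 2 (unstack(D, E)): towers=[A/E; B/F/C] holding=D
step 3 (putdown(D)): towers=[A/E; B/F/C; D] holding=-
step 4 (unstack(E, A)): towers=[A; B/F/C; D] holding=E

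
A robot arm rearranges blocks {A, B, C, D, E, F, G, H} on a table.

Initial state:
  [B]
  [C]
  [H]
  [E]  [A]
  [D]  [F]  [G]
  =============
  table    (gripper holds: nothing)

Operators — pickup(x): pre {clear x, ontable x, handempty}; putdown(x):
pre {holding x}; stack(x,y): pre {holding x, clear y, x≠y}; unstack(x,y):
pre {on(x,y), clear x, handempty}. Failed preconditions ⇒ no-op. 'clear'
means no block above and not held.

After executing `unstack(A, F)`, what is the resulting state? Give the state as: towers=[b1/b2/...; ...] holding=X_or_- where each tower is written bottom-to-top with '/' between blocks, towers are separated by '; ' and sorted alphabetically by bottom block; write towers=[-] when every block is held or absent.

before: towers=[D/E/H/C/B; F/A; G] holding=-
pre[unstack(A, F)]: on(A,F) ok, clear(A) ok, handempty ok
all met → apply unstack(A, F)
after:  towers=[D/E/H/C/B; F; G] holding=A

towers=[D/E/H/C/B; F; G] holding=A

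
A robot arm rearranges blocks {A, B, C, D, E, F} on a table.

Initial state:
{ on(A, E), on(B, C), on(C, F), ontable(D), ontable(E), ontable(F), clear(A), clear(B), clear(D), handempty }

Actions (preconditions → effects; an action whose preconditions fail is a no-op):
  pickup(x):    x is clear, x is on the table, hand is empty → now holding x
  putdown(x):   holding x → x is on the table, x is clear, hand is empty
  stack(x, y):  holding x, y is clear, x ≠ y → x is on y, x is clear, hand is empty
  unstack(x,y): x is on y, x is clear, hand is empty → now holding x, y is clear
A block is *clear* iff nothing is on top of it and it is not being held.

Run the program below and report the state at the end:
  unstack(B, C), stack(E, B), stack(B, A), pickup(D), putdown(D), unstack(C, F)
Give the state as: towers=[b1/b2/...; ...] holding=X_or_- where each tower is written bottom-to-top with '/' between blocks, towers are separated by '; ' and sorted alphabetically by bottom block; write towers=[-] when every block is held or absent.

towers=[D; E/A/B; F] holding=C

step 1 (unstack(B, C)): towers=[D; E/A; F/C] holding=B
step 2 (stack(E, B)) [no-op]: towers=[D; E/A; F/C] holding=B
step 3 (stack(B, A)): towers=[D; E/A/B; F/C] holding=-
step 4 (pickup(D)): towers=[E/A/B; F/C] holding=D
step 5 (putdown(D)): towers=[D; E/A/B; F/C] holding=-
step 6 (unstack(C, F)): towers=[D; E/A/B; F] holding=C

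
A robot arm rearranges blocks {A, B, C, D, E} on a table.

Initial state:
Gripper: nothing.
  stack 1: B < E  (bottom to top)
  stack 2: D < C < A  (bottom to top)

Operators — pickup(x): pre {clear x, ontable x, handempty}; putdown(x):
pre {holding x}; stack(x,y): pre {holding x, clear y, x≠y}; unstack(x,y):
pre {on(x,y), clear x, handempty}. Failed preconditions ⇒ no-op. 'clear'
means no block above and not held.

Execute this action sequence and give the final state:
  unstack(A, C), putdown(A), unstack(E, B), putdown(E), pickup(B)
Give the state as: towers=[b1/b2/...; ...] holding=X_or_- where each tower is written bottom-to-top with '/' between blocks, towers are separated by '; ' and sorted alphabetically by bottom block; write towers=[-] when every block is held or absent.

towers=[A; D/C; E] holding=B

step 1 (unstack(A, C)): towers=[B/E; D/C] holding=A
step 2 (putdown(A)): towers=[A; B/E; D/C] holding=-
step 3 (unstack(E, B)): towers=[A; B; D/C] holding=E
step 4 (putdown(E)): towers=[A; B; D/C; E] holding=-
step 5 (pickup(B)): towers=[A; D/C; E] holding=B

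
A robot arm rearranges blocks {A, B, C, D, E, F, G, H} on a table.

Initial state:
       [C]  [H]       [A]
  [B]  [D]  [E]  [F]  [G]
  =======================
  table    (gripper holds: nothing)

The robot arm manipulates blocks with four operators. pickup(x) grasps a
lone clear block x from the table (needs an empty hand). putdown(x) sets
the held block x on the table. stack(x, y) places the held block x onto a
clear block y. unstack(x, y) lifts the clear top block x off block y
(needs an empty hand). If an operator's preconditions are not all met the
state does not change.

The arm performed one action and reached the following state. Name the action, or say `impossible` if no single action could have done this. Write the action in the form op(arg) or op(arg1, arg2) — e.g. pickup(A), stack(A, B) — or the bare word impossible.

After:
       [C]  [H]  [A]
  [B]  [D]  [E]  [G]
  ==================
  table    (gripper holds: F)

target: towers=[B; D/C; E/H; G/A] holding=F
     unstack(A, G) → towers=[B; D/C; E/H; F; G] holding=A
     unstack(H, E) → towers=[B; D/C; E; F; G/A] holding=H
         pickup(B) → towers=[D/C; E/H; F; G/A] holding=B
         pickup(F) → towers=[B; D/C; E/H; G/A] holding=F  ← match
     unstack(C, D) → towers=[B; D; E/H; F; G/A] holding=C

pickup(F)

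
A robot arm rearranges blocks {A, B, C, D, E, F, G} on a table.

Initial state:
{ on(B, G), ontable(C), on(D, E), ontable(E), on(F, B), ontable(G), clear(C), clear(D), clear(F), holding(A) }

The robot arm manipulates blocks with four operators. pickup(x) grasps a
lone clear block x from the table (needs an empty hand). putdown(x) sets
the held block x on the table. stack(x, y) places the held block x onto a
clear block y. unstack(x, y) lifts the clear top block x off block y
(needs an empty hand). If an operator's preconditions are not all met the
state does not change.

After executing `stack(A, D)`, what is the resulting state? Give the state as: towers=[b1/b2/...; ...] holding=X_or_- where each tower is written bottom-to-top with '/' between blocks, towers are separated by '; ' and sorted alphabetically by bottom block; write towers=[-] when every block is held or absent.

before: towers=[C; E/D; G/B/F] holding=A
pre[stack(A, D)]: holding(A) ✓, clear(D) ✓, A≠D ✓
all met → apply stack(A, D)
after:  towers=[C; E/D/A; G/B/F] holding=-

towers=[C; E/D/A; G/B/F] holding=-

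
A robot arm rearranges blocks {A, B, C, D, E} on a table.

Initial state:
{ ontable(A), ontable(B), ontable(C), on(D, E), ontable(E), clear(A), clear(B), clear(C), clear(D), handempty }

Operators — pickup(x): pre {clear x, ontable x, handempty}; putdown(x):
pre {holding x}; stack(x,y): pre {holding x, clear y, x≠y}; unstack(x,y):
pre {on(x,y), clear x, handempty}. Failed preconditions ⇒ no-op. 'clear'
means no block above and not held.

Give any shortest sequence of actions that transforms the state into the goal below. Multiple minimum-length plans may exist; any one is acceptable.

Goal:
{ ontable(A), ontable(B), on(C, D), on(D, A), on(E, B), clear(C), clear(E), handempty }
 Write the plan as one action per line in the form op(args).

unstack(D, E)
stack(D, A)
pickup(E)
stack(E, B)
pickup(C)
stack(C, D)

step 1 (unstack(D, E)): towers=[A; B; C; E] holding=D
step 2 (stack(D, A)): towers=[A/D; B; C; E] holding=-
step 3 (pickup(E)): towers=[A/D; B; C] holding=E
step 4 (stack(E, B)): towers=[A/D; B/E; C] holding=-
step 5 (pickup(C)): towers=[A/D; B/E] holding=C
step 6 (stack(C, D)): towers=[A/D/C; B/E] holding=-
goal check: towers=[A/D/C; B/E] holding=- — reached (length 6, optimal by BFS)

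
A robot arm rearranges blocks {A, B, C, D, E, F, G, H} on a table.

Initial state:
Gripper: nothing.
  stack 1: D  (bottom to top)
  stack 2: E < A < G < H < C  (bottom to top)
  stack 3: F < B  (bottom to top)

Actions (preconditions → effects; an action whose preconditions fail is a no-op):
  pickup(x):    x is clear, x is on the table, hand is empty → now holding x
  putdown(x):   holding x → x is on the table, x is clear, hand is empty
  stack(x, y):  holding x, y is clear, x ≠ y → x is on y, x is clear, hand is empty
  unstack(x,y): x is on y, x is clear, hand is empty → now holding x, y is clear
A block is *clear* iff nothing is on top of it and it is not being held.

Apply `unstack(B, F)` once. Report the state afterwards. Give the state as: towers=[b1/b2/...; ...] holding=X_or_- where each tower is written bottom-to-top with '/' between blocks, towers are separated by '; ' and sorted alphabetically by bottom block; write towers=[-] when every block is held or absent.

towers=[D; E/A/G/H/C; F] holding=B

before: towers=[D; E/A/G/H/C; F/B] holding=-
pre[unstack(B, F)]: on(B,F) ✓, clear(B) ✓, handempty ✓
all met → apply unstack(B, F)
after:  towers=[D; E/A/G/H/C; F] holding=B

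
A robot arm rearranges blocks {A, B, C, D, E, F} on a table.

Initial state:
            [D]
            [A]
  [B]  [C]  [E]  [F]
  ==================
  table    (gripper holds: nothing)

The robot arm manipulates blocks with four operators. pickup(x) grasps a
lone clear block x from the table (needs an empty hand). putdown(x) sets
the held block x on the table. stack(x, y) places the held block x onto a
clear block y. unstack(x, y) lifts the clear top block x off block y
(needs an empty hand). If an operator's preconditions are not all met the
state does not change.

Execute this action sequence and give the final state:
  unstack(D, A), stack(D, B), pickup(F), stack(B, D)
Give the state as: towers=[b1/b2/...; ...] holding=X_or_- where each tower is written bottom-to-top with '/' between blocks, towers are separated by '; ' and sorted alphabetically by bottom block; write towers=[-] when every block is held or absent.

towers=[B/D; C; E/A] holding=F

step 1 (unstack(D, A)): towers=[B; C; E/A; F] holding=D
step 2 (stack(D, B)): towers=[B/D; C; E/A; F] holding=-
step 3 (pickup(F)): towers=[B/D; C; E/A] holding=F
step 4 (stack(B, D)) [no-op]: towers=[B/D; C; E/A] holding=F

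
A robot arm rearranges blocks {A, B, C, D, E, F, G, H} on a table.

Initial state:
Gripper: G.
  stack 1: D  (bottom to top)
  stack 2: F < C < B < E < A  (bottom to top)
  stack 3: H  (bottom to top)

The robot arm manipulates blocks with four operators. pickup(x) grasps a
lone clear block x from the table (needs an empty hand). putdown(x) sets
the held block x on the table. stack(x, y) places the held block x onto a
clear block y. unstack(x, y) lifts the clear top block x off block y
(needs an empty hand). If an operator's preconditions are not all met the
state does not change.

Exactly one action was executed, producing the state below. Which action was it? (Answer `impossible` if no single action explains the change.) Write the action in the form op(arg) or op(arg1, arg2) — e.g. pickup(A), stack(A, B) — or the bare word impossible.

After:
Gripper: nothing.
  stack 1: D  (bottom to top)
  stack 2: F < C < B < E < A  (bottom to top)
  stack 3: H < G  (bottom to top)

target: towers=[D; F/C/B/E/A; H/G] holding=-
        putdown(G) → towers=[D; F/C/B/E/A; G; H] holding=-
       stack(G, A) → towers=[D; F/C/B/E/A/G; H] holding=-
       stack(G, H) → towers=[D; F/C/B/E/A; H/G] holding=-  ← match
       stack(G, D) → towers=[D/G; F/C/B/E/A; H] holding=-

stack(G, H)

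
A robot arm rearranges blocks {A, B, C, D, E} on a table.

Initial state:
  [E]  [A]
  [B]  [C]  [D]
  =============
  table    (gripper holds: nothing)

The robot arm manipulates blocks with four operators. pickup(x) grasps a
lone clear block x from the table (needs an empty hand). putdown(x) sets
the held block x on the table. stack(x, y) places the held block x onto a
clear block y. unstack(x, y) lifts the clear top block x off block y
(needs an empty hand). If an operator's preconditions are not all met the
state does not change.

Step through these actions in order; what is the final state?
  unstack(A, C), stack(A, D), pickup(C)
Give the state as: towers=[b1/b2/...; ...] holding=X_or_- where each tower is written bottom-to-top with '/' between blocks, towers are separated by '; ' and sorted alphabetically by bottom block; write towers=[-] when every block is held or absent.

towers=[B/E; D/A] holding=C

step 1 (unstack(A, C)): towers=[B/E; C; D] holding=A
step 2 (stack(A, D)): towers=[B/E; C; D/A] holding=-
step 3 (pickup(C)): towers=[B/E; D/A] holding=C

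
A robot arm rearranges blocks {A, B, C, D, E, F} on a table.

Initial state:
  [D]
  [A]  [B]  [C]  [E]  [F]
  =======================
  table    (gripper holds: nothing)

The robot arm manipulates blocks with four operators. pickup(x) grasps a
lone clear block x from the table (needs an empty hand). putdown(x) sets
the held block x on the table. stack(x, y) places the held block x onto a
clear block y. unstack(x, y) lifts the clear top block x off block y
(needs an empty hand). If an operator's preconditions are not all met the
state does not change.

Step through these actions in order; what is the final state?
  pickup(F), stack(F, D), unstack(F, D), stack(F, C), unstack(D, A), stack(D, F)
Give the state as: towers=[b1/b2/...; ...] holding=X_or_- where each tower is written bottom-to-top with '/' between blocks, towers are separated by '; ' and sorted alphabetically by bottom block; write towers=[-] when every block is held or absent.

step 1 (pickup(F)): towers=[A/D; B; C; E] holding=F
step 2 (stack(F, D)): towers=[A/D/F; B; C; E] holding=-
step 3 (unstack(F, D)): towers=[A/D; B; C; E] holding=F
step 4 (stack(F, C)): towers=[A/D; B; C/F; E] holding=-
step 5 (unstack(D, A)): towers=[A; B; C/F; E] holding=D
step 6 (stack(D, F)): towers=[A; B; C/F/D; E] holding=-

towers=[A; B; C/F/D; E] holding=-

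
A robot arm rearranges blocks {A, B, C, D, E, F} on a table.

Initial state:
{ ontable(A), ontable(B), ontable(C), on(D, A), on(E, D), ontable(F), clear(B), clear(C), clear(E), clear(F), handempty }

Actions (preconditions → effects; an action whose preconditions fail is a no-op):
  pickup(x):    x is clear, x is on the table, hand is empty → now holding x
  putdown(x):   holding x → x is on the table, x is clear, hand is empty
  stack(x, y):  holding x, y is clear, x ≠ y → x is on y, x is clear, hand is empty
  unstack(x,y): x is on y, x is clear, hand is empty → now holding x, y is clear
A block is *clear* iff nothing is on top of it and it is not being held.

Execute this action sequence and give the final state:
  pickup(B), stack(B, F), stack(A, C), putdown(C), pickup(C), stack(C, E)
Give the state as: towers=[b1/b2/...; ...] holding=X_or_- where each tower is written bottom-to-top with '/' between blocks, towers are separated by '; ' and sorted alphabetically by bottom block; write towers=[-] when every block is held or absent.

towers=[A/D/E/C; F/B] holding=-

step 1 (pickup(B)): towers=[A/D/E; C; F] holding=B
step 2 (stack(B, F)): towers=[A/D/E; C; F/B] holding=-
step 3 (stack(A, C)) [no-op]: towers=[A/D/E; C; F/B] holding=-
step 4 (putdown(C)) [no-op]: towers=[A/D/E; C; F/B] holding=-
step 5 (pickup(C)): towers=[A/D/E; F/B] holding=C
step 6 (stack(C, E)): towers=[A/D/E/C; F/B] holding=-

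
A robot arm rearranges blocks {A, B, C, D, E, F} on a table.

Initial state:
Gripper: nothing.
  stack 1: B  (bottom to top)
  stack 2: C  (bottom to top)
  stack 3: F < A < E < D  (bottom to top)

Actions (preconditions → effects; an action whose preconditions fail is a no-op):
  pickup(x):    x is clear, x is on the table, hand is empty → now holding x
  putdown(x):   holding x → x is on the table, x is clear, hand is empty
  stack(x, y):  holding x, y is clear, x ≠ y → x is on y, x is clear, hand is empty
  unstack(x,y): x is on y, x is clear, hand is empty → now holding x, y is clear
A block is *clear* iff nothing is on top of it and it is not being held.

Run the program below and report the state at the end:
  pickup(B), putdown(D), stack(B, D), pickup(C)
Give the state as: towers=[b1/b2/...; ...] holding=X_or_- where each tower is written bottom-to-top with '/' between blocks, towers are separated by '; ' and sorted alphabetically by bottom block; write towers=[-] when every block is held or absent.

towers=[F/A/E/D/B] holding=C

step 1 (pickup(B)): towers=[C; F/A/E/D] holding=B
step 2 (putdown(D)) [no-op]: towers=[C; F/A/E/D] holding=B
step 3 (stack(B, D)): towers=[C; F/A/E/D/B] holding=-
step 4 (pickup(C)): towers=[F/A/E/D/B] holding=C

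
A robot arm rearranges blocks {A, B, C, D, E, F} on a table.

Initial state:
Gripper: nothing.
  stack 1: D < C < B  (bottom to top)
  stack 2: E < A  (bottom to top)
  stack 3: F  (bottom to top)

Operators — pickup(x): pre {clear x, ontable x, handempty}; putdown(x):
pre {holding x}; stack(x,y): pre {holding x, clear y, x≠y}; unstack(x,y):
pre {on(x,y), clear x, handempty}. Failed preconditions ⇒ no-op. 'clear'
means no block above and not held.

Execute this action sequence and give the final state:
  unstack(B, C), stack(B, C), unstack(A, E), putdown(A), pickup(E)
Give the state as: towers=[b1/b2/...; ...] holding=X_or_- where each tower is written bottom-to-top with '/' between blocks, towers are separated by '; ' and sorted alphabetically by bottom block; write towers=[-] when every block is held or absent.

step 1 (unstack(B, C)): towers=[D/C; E/A; F] holding=B
step 2 (stack(B, C)): towers=[D/C/B; E/A; F] holding=-
step 3 (unstack(A, E)): towers=[D/C/B; E; F] holding=A
step 4 (putdown(A)): towers=[A; D/C/B; E; F] holding=-
step 5 (pickup(E)): towers=[A; D/C/B; F] holding=E

towers=[A; D/C/B; F] holding=E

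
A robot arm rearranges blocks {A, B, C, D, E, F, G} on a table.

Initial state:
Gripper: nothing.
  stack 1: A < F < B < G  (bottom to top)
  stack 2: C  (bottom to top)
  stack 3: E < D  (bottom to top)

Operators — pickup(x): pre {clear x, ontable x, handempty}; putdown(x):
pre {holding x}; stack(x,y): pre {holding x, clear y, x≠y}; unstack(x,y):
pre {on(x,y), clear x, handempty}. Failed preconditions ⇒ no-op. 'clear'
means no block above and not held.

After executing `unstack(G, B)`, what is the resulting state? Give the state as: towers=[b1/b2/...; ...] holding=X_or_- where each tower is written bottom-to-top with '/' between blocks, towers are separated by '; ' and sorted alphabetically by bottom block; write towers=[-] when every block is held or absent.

towers=[A/F/B; C; E/D] holding=G

before: towers=[A/F/B/G; C; E/D] holding=-
pre[unstack(G, B)]: on(G,B) ✓, clear(G) ✓, handempty ✓
all met → apply unstack(G, B)
after:  towers=[A/F/B; C; E/D] holding=G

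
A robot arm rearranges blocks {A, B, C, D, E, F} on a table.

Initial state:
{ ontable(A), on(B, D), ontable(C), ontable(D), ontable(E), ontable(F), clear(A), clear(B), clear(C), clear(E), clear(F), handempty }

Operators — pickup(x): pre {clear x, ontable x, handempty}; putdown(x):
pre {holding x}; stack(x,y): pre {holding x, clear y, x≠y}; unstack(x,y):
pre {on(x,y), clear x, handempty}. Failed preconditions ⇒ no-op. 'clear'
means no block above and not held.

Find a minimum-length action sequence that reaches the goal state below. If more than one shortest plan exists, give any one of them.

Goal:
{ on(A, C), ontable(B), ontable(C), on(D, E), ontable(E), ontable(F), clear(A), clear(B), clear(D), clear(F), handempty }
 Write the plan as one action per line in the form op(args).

unstack(B, D)
putdown(B)
pickup(D)
stack(D, E)
pickup(A)
stack(A, C)

step 1 (unstack(B, D)): towers=[A; C; D; E; F] holding=B
step 2 (putdown(B)): towers=[A; B; C; D; E; F] holding=-
step 3 (pickup(D)): towers=[A; B; C; E; F] holding=D
step 4 (stack(D, E)): towers=[A; B; C; E/D; F] holding=-
step 5 (pickup(A)): towers=[B; C; E/D; F] holding=A
step 6 (stack(A, C)): towers=[B; C/A; E/D; F] holding=-
goal check: towers=[B; C/A; E/D; F] holding=- — reached (length 6, optimal by BFS)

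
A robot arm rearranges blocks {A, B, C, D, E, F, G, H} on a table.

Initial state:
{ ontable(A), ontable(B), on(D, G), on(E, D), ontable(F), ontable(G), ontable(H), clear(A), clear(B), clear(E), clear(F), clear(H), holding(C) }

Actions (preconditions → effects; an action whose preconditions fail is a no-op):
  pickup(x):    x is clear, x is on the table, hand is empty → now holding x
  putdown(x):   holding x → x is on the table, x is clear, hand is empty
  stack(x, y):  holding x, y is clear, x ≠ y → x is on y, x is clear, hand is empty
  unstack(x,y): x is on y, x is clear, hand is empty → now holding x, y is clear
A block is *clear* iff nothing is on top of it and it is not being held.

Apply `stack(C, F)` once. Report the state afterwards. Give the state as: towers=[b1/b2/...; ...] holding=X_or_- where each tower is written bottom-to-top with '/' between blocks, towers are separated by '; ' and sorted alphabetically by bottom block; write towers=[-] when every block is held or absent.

towers=[A; B; F/C; G/D/E; H] holding=-

before: towers=[A; B; F; G/D/E; H] holding=C
pre[stack(C, F)]: holding(C) ✓, clear(F) ✓, C≠F ✓
all met → apply stack(C, F)
after:  towers=[A; B; F/C; G/D/E; H] holding=-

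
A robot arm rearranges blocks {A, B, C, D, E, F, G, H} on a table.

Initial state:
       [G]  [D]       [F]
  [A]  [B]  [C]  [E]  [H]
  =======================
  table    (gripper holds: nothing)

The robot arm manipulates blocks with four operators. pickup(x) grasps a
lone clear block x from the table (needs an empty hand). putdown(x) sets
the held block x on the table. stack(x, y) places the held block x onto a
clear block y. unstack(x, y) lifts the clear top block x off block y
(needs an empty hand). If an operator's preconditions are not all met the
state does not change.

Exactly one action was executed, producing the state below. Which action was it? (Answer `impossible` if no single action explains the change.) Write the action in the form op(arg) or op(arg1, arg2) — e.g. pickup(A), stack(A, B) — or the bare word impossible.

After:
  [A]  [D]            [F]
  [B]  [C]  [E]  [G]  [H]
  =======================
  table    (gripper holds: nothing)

target: towers=[B/A; C/D; E; G; H/F] holding=-
     unstack(G, B) → towers=[A; B; C/D; E; H/F] holding=G
         pickup(A) → towers=[B/G; C/D; E; H/F] holding=A
         pickup(E) → towers=[A; B/G; C/D; H/F] holding=E
     unstack(F, H) → towers=[A; B/G; C/D; E; H] holding=F
     unstack(D, C) → towers=[A; B/G; C; E; H/F] holding=D
none of the 5 applicable actions match → impossible

impossible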